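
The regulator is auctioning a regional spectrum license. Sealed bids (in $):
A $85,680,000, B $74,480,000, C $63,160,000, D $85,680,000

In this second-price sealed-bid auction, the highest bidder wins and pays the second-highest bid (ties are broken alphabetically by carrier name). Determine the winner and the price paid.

A pays $85,680,000

Second-price sealed-bid auction: the highest bidder wins and pays the second-highest bid.
Sorting bids: 85,680,000 (A) > 85,680,000 (D) > 74,480,000 (B) > 63,160,000 (C)
Tie at $85,680,000 → A wins by tie-break.
A is highest; pays the second-highest bid, $85,680,000.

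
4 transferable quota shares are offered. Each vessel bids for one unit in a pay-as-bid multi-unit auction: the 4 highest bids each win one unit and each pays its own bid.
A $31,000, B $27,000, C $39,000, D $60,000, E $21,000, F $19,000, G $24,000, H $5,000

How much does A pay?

A pays $31,000

Bids ranked high→low: 60,000 (D), 39,000 (C), 31,000 (A), 27,000 (B), 24,000 (G), 21,000 (E), …
The 4 highest are D, C, A, B.
A wins → own bid $31,000.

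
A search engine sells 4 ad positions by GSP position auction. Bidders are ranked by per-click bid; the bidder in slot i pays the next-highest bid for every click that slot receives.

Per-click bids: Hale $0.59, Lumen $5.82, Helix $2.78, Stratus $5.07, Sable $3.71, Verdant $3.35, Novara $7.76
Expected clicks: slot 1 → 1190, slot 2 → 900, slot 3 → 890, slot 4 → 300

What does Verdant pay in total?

Ranked by bid: $7.76 (Novara) > $5.82 (Lumen) > $5.07 (Stratus) > $3.71 (Sable) > $3.35 (Verdant) > …
Verdant ranks below slot 4 → no slot, pays nothing.

Verdant pays $0.00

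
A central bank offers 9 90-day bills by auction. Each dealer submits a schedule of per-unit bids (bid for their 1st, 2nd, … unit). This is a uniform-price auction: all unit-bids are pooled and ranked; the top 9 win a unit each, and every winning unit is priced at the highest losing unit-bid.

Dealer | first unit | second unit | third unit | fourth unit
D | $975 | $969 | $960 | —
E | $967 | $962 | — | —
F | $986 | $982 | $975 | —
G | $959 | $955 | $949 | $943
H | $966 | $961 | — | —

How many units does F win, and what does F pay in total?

Pooled unit-bids ranked (top 9): 986 (F-1), 982 (F-2), 975 (D-1), 975 (F-3), 969 (D-2), 967 (E-1), 966 (H-1), 962 (E-2), 961 (H-2)
The (k+1)-th unit-bid is $960.
F wins 3 unit(s) at $960 each.

F: 3 units, pays $2,880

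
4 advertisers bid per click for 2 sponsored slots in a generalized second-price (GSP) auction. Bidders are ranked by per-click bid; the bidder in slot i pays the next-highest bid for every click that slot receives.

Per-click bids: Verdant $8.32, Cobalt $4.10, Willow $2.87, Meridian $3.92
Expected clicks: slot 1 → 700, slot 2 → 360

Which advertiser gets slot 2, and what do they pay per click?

Ranked by bid: $8.32 (Verdant) > $4.10 (Cobalt) > $3.92 (Meridian) > …
Slot 2 goes to the second-ranked bidder, Cobalt, who pays the next bid down: $3.92/click.

Cobalt; $3.92 per click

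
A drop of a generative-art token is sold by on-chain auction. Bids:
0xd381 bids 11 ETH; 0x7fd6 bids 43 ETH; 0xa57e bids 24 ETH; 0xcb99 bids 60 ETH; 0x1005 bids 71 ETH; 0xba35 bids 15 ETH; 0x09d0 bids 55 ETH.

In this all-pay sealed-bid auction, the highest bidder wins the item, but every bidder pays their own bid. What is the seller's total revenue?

Bids ranked: 71 (0x1005) > 60 (0xcb99) > 55 (0x09d0) > 43 (0x7fd6) > 24 (0xa57e) > 15 (0xba35) > …
0x1005 wins with the top bid; all bids are sunk regardless.
Every bidder forfeits their bid regardless of winning.
Revenue = 11 + 43 + 24 + 60 + 71 + 15 + 55 = 279 ETH.

Total revenue: 279 ETH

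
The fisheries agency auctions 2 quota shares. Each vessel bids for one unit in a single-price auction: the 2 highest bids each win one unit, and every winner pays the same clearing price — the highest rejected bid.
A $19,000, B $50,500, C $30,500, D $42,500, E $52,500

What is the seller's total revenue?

Bids ranked high→low: 52,500 (E), 50,500 (B), 42,500 (D), 30,500 (C), …
Top 2: E, B.
Clearing price = highest rejected bid = $42,500.
Total revenue = 2 × $42,500 = $85,000.

Total revenue: $85,000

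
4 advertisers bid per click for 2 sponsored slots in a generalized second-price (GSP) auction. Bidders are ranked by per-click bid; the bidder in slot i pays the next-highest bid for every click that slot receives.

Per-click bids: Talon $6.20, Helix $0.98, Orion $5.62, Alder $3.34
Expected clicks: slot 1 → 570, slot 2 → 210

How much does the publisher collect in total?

Total revenue: $3904.80

Sorting advertisers: $6.20 (Talon) > $5.62 (Orion) > $3.34 (Alder) > …
Slot 1: Talon pays $5.62 × 570 = $3203.40
Slot 2: Orion pays $3.34 × 210 = $701.40
Total = $3904.80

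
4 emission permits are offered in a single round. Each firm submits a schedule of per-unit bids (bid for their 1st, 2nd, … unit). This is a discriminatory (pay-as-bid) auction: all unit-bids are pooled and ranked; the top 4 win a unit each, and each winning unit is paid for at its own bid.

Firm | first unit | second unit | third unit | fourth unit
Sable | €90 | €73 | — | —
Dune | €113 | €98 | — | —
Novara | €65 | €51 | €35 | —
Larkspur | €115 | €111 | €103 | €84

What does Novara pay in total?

All unit-bids, highest first — top 4: 115 (Larkspur-1), 113 (Dune-1), 111 (Larkspur-2), 103 (Larkspur-3)
Next rejected bid: €98 (not a price — pay-as-bid).
Novara wins no units.

Novara pays €0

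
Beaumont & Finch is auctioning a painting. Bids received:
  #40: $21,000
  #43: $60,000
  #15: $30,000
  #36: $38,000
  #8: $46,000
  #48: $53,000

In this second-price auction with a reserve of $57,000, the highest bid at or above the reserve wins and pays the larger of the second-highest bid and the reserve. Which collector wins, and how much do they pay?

Bids in order: 60,000 (#43) > 53,000 (#48) > 46,000 (#8) > 38,000 (#36) > 30,000 (#15) > 21,000 (#40)
#43 has the top bid at or above the reserve ($60,000).
max(second-highest $53,000, reserve $57,000) = $57,000.

#43 pays $57,000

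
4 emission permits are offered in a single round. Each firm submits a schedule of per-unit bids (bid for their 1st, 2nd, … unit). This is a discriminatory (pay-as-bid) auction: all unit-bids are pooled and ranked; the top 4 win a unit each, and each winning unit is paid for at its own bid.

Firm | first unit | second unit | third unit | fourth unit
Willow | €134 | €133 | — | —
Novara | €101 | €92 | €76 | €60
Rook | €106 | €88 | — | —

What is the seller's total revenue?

All unit-bids, highest first — top 4: 134 (Willow-1), 133 (Willow-2), 106 (Rook-1), 101 (Novara-1)
Next rejected bid: €92 (not a price — pay-as-bid).
Each winning unit pays its own bid.
Revenue = 134 + 133 + 106 + 101 = €474.

Total revenue: €474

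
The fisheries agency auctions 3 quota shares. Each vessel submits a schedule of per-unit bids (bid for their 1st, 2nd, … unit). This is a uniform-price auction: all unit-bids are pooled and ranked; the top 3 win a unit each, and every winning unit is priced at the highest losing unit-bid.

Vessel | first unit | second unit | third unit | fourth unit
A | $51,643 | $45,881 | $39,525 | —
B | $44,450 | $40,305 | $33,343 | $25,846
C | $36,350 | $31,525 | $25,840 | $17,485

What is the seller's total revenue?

Total revenue: $120,915

Pooled unit-bids ranked (top 3): 51,643 (A-1), 45,881 (A-2), 44,450 (B-1)
Highest rejected unit-bid = $40,305.
Allocation: A 2, B 1. Every unit priced at $40,305.
Revenue = 3 × 40,305 = $120,915.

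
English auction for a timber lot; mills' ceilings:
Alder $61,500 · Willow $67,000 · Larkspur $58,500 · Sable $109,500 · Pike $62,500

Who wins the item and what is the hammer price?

Limits ranked: 109,500 (Sable) > 67,000 (Willow) > 62,500 (Pike) > 61,500 (Alder) > 58,500 (Larkspur)
Willow is the last rival to drop out, at $67,000; Sable remains and wins at that price.

Sable wins at $67,000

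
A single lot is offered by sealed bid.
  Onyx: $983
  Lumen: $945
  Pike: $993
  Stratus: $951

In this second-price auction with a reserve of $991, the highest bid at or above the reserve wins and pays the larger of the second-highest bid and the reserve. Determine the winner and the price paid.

Pike pays $991

Bids ranked: 993 (Pike) > 983 (Onyx) > 951 (Stratus) > 945 (Lumen)
Pike has the top bid at or above the reserve ($993).
max(second-highest $983, reserve $991) = $991.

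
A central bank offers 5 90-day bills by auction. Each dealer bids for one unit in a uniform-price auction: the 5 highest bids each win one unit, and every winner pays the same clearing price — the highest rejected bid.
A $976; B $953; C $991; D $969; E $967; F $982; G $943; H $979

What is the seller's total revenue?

Ordering the bids: 991 (C), 982 (F), 979 (H), 976 (A), 969 (D), 967 (E), 953 (B), …
The 5 highest are C, F, H, A, D.
First losing bid is E's $967, which sets the uniform price.
Total revenue = 5 × $967 = $4,835.

Total revenue: $4,835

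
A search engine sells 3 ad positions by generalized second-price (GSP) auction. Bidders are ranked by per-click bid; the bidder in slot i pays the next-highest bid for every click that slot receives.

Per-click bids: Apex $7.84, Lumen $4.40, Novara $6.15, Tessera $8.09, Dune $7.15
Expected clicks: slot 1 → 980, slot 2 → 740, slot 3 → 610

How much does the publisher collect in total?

Total revenue: $16725.70

Sorting advertisers: $8.09 (Tessera) > $7.84 (Apex) > $7.15 (Dune) > $6.15 (Novara) > …
Slot 1: Tessera pays $7.84 × 980 = $7683.20
Slot 2: Apex pays $7.15 × 740 = $5291.00
Slot 3: Dune pays $6.15 × 610 = $3751.50
Total = $16725.70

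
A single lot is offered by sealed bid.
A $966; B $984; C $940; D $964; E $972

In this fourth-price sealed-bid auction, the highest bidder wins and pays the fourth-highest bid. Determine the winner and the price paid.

Rule: the highest bidder wins and pays the fourth-highest bid.
Sorting bids: 984 (B) > 972 (E) > 966 (A) > 964 (D) > 940 (C)
B wins; payment is bid #4 in the ranking = $964.

B pays $964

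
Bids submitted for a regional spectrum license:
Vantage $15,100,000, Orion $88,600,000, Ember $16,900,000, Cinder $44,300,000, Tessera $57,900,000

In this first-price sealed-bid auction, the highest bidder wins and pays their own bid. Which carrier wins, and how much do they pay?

Orion pays $88,600,000

Bids ranked: 88,600,000 (Orion) > 57,900,000 (Tessera) > 44,300,000 (Cinder) > 16,900,000 (Ember) > 15,100,000 (Vantage)
Orion has the highest bid and pays exactly that: $88,600,000.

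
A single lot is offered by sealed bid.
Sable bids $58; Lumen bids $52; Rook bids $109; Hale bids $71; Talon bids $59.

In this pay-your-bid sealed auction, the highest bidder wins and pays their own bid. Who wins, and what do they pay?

Pay-your-bid sealed auction: the highest bidder wins and pays their own bid.
Sorting bids: 109 (Rook) > 71 (Hale) > 59 (Talon) > 58 (Sable) > 52 (Lumen)
Rook has the highest bid and pays exactly that: $109.

Rook pays $109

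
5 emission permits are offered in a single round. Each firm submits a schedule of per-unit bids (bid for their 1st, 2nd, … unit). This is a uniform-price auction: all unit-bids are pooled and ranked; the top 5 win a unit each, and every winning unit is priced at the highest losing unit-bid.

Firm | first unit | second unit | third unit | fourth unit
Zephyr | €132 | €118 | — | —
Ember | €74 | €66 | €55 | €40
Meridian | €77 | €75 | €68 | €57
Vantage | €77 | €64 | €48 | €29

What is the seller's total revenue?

Total revenue: €370

Pooled unit-bids ranked (top 5): 132 (Zephyr-1), 118 (Zephyr-2), 77 (Meridian-1), 77 (Vantage-1), 75 (Meridian-2)
First bid not allocated: €74.
Allocation: Meridian 2, Vantage 1, Zephyr 2. Every unit priced at €74.
Revenue = 5 × 74 = €370.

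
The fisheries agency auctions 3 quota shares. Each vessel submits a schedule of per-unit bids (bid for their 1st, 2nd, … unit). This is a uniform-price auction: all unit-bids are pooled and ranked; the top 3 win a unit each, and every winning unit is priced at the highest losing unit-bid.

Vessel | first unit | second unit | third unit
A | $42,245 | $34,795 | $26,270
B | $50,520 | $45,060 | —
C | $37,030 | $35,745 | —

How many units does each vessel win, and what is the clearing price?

All unit-bids, highest first — top 3: 50,520 (B-1), 45,060 (B-2), 42,245 (A-1)
First bid not allocated: $37,030.
Allocation: A 1, B 2.

A 1, B 2; clearing price $37,030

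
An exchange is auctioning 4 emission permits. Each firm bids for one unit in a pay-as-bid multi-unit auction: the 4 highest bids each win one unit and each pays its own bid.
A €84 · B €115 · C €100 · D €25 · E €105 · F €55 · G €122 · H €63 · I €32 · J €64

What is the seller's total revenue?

Total revenue: €442

Sorting: 122 (G), 115 (B), 105 (E), 100 (C), 84 (A), 64 (J), …
Top 4: G, B, E, C.
Total revenue = 122 + 115 + 105 + 100 = €442.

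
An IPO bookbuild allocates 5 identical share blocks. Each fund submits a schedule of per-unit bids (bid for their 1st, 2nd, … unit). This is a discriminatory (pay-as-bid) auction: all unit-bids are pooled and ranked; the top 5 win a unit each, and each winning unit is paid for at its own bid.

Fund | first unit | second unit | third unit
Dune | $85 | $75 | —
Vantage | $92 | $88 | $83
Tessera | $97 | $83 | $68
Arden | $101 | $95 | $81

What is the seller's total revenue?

Total revenue: $473

All unit-bids, highest first — top 5: 101 (Arden-1), 97 (Tessera-1), 95 (Arden-2), 92 (Vantage-1), 88 (Vantage-2)
Next rejected bid: $85 (not a price — pay-as-bid).
Each winning unit pays its own bid.
Revenue = 101 + 97 + 95 + 92 + 88 = $473.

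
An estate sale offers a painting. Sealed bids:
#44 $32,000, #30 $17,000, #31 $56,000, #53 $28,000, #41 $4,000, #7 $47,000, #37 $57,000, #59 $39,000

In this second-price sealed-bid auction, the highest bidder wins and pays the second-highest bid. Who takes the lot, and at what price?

Rule: the highest bidder wins and pays the second-highest bid.
Bids ranked: 57,000 (#37) > 56,000 (#31) > 47,000 (#7) > 39,000 (#59) > 32,000 (#44) > 28,000 (#53) > …
Second-price: #37 pays #31's bid of $56,000.

#37 pays $56,000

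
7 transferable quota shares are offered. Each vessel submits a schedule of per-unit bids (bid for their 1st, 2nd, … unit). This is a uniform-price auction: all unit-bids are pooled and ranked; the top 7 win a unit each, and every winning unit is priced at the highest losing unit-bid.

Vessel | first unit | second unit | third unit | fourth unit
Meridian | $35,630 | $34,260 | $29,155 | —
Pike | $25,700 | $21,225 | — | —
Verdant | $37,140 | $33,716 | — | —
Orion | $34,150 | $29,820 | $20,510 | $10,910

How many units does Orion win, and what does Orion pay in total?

All unit-bids, highest first — top 7: 37,140 (Verdant-1), 35,630 (Meridian-1), 34,260 (Meridian-2), 34,150 (Orion-1), 33,716 (Verdant-2), 29,820 (Orion-2), 29,155 (Meridian-3)
Highest rejected unit-bid = $25,700.
Orion wins 2 unit(s) at $25,700 each.

Orion: 2 units, pays $51,400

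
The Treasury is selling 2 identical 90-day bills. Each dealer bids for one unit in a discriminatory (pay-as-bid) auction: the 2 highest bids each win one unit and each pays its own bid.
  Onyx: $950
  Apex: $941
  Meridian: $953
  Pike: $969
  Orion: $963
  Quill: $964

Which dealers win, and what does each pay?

Bids ranked high→low: 969 (Pike), 964 (Quill), 963 (Orion), 953 (Meridian), …
Winners (2 units): Pike, Quill.
Each winner pays its own bid: Pike $969, Quill $964.

Pike $969, Quill $964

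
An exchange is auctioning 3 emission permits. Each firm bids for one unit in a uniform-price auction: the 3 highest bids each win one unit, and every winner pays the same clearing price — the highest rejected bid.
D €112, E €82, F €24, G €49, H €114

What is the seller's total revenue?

Total revenue: €147

Sorting: 114 (H), 112 (D), 82 (E), 49 (G), 24 (F)
Top 3: H, D, E.
First losing bid is G's €49, which sets the uniform price.
Total revenue = 3 × €49 = €147.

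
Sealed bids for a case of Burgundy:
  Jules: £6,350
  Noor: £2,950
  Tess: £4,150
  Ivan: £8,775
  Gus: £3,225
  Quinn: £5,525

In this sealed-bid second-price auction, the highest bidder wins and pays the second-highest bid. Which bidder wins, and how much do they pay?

Ivan pays £6,350

Bids ranked: 8,775 (Ivan) > 6,350 (Jules) > 5,525 (Quinn) > 4,150 (Tess) > 3,225 (Gus) > 2,950 (Noor)
Second-price: Ivan pays Jules's bid of £6,350.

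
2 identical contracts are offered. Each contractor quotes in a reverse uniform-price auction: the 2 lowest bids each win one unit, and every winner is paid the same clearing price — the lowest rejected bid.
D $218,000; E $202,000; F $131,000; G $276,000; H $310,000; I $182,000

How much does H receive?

Sorting: 131,000 (F), 182,000 (I), 202,000 (E), 218,000 (D), …
Lowest 2: F, I.
First losing bid is E's $202,000, which sets the uniform price.
H does not win → is paid $0.

H is paid $0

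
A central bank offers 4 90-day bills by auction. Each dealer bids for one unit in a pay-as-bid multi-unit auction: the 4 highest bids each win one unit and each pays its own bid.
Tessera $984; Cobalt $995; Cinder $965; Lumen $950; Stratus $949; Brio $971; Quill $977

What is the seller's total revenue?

Bids ranked high→low: 995 (Cobalt), 984 (Tessera), 977 (Quill), 971 (Brio), 965 (Cinder), 950 (Lumen), …
The 4 highest are Cobalt, Tessera, Quill, Brio.
Total revenue = 995 + 984 + 977 + 971 = $3,927.

Total revenue: $3,927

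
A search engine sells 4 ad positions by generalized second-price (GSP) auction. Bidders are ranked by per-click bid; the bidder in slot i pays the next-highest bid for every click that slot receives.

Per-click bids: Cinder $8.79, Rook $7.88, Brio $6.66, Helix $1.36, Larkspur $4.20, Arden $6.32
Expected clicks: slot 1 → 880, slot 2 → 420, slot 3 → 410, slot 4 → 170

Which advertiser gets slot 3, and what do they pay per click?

Per-click bids in order: $8.79 (Cinder) > $7.88 (Rook) > $6.66 (Brio) > $6.32 (Arden) > $4.20 (Larkspur) > …
Slot 3 goes to the third-ranked bidder, Brio, who pays the next bid down: $6.32/click.

Brio; $6.32 per click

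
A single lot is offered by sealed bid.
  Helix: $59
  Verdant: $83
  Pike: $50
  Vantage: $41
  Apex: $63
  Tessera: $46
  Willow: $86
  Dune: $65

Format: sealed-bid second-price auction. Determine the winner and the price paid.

Willow pays $83

Rule: the highest bidder wins and pays the second-highest bid.
Bids ranked: 86 (Willow) > 83 (Verdant) > 65 (Dune) > 63 (Apex) > 59 (Helix) > 50 (Pike) > …
Willow wins with the highest bid; price is set by the runner-up at $83.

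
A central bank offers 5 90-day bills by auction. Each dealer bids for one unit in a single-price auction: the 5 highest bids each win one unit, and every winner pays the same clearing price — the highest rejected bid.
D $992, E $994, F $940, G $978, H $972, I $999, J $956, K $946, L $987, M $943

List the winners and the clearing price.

Sorting: 999 (I), 994 (E), 992 (D), 987 (L), 978 (G), 972 (H), 956 (J), …
Winners (5 units): I, E, D, L, G.
Clearing price = highest rejected bid = $972.

I, E, D, L, G; each pays $972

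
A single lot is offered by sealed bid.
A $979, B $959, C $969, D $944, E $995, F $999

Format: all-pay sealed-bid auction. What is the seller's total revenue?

Total revenue: $5,845

All-pay sealed-bid auction: the highest bidder wins the item, but every bidder pays their own bid.
Bids in order: 999 (F) > 995 (E) > 979 (A) > 969 (C) > 959 (B) > 944 (D)
Every bidder forfeits their bid regardless of winning.
Revenue = 979 + 959 + 969 + 944 + 995 + 999 = $5,845.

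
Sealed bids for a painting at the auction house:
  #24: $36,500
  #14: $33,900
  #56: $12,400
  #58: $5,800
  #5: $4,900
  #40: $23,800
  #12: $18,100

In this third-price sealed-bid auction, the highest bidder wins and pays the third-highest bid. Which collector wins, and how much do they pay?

#24 pays $23,800

Bids ranked: 36,500 (#24) > 33,900 (#14) > 23,800 (#40) > 18,100 (#12) > 12,400 (#56) > 5,800 (#58) > …
#24 is highest; pays the third-highest bid, $23,800.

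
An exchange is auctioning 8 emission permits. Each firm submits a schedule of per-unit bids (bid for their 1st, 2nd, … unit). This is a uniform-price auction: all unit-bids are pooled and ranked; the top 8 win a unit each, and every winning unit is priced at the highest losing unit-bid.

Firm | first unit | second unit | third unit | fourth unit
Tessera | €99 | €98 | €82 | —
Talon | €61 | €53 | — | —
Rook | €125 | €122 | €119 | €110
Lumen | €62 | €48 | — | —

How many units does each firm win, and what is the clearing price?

Merging the schedules and taking the best 8: 125 (Rook-1), 122 (Rook-2), 119 (Rook-3), 110 (Rook-4), 99 (Tessera-1), 98 (Tessera-2), 82 (Tessera-3), 62 (Lumen-1)
Highest rejected unit-bid = €61.
Allocation: Lumen 1, Rook 4, Tessera 3.

Lumen 1, Rook 4, Tessera 3; clearing price €61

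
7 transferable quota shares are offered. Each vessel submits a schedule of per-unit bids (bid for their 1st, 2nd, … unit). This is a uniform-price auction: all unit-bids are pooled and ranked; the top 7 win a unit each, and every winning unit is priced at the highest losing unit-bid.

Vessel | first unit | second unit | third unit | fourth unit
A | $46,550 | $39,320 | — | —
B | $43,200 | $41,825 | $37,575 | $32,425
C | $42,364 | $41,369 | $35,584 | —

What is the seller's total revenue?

Total revenue: $249,088

Pooled unit-bids ranked (top 7): 46,550 (A-1), 43,200 (B-1), 42,364 (C-1), 41,825 (B-2), 41,369 (C-2), 39,320 (A-2), 37,575 (B-3)
The (k+1)-th unit-bid is $35,584.
Allocation: A 2, B 3, C 2. Every unit priced at $35,584.
Revenue = 7 × 35,584 = $249,088.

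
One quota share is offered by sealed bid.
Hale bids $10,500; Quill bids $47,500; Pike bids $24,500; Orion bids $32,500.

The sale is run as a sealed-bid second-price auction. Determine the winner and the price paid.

Bids in order: 47,500 (Quill) > 32,500 (Orion) > 24,500 (Pike) > 10,500 (Hale)
Quill is highest; pays the second-highest bid, $32,500.

Quill pays $32,500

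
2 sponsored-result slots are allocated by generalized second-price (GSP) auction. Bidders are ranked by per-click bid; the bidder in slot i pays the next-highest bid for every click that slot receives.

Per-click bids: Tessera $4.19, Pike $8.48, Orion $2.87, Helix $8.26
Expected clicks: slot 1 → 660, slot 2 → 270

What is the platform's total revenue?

Ranked by bid: $8.48 (Pike) > $8.26 (Helix) > $4.19 (Tessera) > …
Slot 1: Pike pays $8.26 × 660 = $5451.60
Slot 2: Helix pays $4.19 × 270 = $1131.30
Total = $6582.90

Total revenue: $6582.90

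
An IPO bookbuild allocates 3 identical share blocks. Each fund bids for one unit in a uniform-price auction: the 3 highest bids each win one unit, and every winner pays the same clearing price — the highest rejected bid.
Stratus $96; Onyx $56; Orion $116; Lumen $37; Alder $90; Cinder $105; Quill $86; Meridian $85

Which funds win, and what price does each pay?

Ordering the bids: 116 (Orion), 105 (Cinder), 96 (Stratus), 90 (Alder), 86 (Quill), …
Winners (3 units): Orion, Cinder, Stratus.
First losing bid is Alder's $90, which sets the uniform price.

Orion, Cinder, Stratus; each pays $90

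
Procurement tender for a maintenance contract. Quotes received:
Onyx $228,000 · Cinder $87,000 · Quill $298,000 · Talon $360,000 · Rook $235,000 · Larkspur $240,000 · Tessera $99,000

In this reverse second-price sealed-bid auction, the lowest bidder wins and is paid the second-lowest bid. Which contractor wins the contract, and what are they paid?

Cinder is paid $99,000

Rule: the lowest bidder wins and is paid the second-lowest bid.
Bids in order: 87,000 (Cinder) < 99,000 (Tessera) < 228,000 (Onyx) < 235,000 (Rook) < 240,000 (Larkspur) < 298,000 (Quill) < …
Cinder is lowest; is paid the second-lowest bid, $99,000.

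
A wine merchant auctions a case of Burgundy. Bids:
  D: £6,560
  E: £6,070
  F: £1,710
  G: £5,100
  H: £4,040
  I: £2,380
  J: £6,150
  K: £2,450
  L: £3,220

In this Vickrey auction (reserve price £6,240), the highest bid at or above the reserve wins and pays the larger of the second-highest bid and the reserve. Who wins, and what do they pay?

D pays £6,240

Bids in order: 6,560 (D) > 6,150 (J) > 6,070 (E) > 5,100 (G) > 4,040 (H) > 3,220 (L) > …
Highest eligible bid: D at £6,560.
max(second-highest £6,150, reserve £6,240) = £6,240.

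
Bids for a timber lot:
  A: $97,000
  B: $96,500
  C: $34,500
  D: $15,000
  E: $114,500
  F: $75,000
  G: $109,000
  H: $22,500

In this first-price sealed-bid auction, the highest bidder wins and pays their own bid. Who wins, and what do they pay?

E pays $114,500

First-price sealed-bid auction: the highest bidder wins and pays their own bid.
Bids in order: 114,500 (E) > 109,000 (G) > 97,000 (A) > 96,500 (B) > 75,000 (F) > 34,500 (C) > …
First-price: E pays what they bid, $114,500.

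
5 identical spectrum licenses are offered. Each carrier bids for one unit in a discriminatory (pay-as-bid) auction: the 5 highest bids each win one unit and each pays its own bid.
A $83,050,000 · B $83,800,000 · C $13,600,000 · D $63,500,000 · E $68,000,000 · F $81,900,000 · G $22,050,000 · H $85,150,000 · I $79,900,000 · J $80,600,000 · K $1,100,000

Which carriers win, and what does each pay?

H $85,150,000, B $83,800,000, A $83,050,000, F $81,900,000, J $80,600,000

Sorting: 85,150,000 (H), 83,800,000 (B), 83,050,000 (A), 81,900,000 (F), 80,600,000 (J), 79,900,000 (I), 68,000,000 (E), …
Top 5: H, B, A, F, J.
Each winner pays its own bid: H $85,150,000, B $83,800,000, A $83,050,000, F $81,900,000, J $80,600,000.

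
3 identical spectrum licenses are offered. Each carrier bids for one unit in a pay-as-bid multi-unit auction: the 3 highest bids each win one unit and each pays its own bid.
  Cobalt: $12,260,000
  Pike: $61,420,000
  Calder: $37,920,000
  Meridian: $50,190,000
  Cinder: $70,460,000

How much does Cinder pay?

Ordering the bids: 70,460,000 (Cinder), 61,420,000 (Pike), 50,190,000 (Meridian), 37,920,000 (Calder), 12,260,000 (Cobalt)
Winners (3 units): Cinder, Pike, Meridian.
Cinder wins → own bid $70,460,000.

Cinder pays $70,460,000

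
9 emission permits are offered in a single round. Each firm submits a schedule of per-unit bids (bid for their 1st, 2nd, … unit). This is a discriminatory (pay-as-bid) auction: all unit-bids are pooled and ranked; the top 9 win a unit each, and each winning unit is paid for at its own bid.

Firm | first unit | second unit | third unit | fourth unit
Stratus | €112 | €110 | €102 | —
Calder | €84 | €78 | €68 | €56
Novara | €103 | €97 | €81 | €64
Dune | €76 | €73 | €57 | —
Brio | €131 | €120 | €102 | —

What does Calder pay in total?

Calder pays €84

All unit-bids, highest first — top 9: 131 (Brio-1), 120 (Brio-2), 112 (Stratus-1), 110 (Stratus-2), 103 (Novara-1), 102 (Stratus-3), 102 (Brio-3), 97 (Novara-2), 84 (Calder-1)
Next rejected bid: €81 (not a price — pay-as-bid).
Calder's winning unit-bids: 84 = €84.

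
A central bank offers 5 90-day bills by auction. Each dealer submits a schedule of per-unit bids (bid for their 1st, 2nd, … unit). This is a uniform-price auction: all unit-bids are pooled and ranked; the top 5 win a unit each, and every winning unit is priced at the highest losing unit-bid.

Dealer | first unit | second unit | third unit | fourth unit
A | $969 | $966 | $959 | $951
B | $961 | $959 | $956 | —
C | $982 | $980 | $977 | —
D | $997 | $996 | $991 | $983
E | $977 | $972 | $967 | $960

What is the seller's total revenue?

Pooled unit-bids ranked (top 5): 997 (D-1), 996 (D-2), 991 (D-3), 983 (D-4), 982 (C-1)
The (k+1)-th unit-bid is $980.
Allocation: C 1, D 4. Every unit priced at $980.
Revenue = 5 × 980 = $4,900.

Total revenue: $4,900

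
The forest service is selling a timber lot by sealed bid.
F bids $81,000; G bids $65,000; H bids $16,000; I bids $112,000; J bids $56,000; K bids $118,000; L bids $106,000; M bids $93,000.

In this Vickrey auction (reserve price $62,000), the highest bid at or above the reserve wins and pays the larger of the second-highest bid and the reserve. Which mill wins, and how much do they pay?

Vickrey auction (reserve price $62,000): the highest bid at or above the reserve wins and pays the larger of the second-highest bid and the reserve.
Sorting bids: 118,000 (K) > 112,000 (I) > 106,000 (L) > 93,000 (M) > 81,000 (F) > 65,000 (G) > …
Highest eligible bid: K at $118,000.
max(second-highest $112,000, reserve $62,000) = $112,000; the reserve does not bind.

K pays $112,000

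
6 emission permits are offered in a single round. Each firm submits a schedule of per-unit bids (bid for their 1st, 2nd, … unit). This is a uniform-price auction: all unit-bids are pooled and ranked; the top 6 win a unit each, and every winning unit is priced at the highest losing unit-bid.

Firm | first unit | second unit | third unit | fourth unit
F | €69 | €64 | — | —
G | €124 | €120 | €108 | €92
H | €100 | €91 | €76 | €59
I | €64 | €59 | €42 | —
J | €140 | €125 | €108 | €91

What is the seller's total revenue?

Merging the schedules and taking the best 6: 140 (J-1), 125 (J-2), 124 (G-1), 120 (G-2), 108 (G-3), 108 (J-3)
Highest rejected unit-bid = €100.
Allocation: G 3, J 3. Every unit priced at €100.
Revenue = 6 × 100 = €600.

Total revenue: €600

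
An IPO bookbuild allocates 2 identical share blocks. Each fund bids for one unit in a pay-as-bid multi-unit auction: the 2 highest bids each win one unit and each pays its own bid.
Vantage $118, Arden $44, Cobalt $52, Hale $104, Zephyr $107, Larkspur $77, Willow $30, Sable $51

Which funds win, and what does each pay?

Ordering the bids: 118 (Vantage), 107 (Zephyr), 104 (Hale), 77 (Larkspur), …
Top 2: Vantage, Zephyr.
Each winner pays its own bid: Vantage $118, Zephyr $107.

Vantage $118, Zephyr $107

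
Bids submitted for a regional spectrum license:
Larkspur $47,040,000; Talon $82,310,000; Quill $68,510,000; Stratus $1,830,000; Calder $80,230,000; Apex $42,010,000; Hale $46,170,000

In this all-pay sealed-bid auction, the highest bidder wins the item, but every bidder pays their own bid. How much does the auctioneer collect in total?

Total revenue: $368,100,000

Bids ranked: 82,310,000 (Talon) > 80,230,000 (Calder) > 68,510,000 (Quill) > 47,040,000 (Larkspur) > 46,170,000 (Hale) > 42,010,000 (Apex) > …
Every bidder forfeits their bid regardless of winning.
Revenue = 47,040,000 + 82,310,000 + 68,510,000 + 1,830,000 + 80,230,000 + 42,010,000 + 46,170,000 = $368,100,000.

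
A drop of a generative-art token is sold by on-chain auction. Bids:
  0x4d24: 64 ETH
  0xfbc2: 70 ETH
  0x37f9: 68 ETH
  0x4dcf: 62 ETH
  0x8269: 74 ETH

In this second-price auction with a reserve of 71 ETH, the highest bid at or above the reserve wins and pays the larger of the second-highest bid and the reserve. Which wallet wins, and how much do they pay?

0x8269 pays 71 ETH

Bids ranked: 74 (0x8269) > 70 (0xfbc2) > 68 (0x37f9) > 64 (0x4d24) > 62 (0x4dcf)
0x8269 has the top bid at or above the reserve (74 ETH).
Second-highest bid 70 ETH is below the reserve 71 ETH, so the reserve binds → payment 71 ETH.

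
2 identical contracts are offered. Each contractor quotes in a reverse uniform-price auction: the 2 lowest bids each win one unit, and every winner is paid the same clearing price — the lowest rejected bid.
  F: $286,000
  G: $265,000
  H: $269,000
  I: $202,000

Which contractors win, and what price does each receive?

I, G; each is paid $269,000

Ordering the bids: 202,000 (I), 265,000 (G), 269,000 (H), 286,000 (F)
Lowest 2: I, G.
Lowest unsuccessful bid: $269,000 → clearing price.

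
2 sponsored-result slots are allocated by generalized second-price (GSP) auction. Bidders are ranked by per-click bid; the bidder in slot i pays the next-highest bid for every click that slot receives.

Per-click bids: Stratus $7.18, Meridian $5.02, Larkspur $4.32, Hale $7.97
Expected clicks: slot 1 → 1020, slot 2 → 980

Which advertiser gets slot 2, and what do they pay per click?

Stratus; $5.02 per click

Sorting advertisers: $7.97 (Hale) > $7.18 (Stratus) > $5.02 (Meridian) > …
Slot 2 goes to the second-ranked bidder, Stratus, who pays the next bid down: $5.02/click.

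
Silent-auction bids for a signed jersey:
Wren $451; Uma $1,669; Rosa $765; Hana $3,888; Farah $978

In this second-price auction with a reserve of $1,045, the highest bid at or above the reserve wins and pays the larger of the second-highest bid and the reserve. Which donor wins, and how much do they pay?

Rule: the highest bid at or above the reserve wins and pays the larger of the second-highest bid and the reserve.
Bids ranked: 3,888 (Hana) > 1,669 (Uma) > 978 (Farah) > 765 (Rosa) > 451 (Wren)
Highest eligible bid: Hana at $3,888.
max(second-highest $1,669, reserve $1,045) = $1,669; the reserve does not bind.

Hana pays $1,669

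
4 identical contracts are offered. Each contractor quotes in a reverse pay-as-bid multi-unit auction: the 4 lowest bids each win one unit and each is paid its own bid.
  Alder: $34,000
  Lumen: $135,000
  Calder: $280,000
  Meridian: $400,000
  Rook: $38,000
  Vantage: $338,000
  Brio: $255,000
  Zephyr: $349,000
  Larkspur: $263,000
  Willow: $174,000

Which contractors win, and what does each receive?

Ordering the bids: 34,000 (Alder), 38,000 (Rook), 135,000 (Lumen), 174,000 (Willow), 255,000 (Brio), 263,000 (Larkspur), …
The 4 lowest are Alder, Rook, Lumen, Willow.
Each winner is paid its own bid: Alder $34,000, Rook $38,000, Lumen $135,000, Willow $174,000.

Alder $34,000, Rook $38,000, Lumen $135,000, Willow $174,000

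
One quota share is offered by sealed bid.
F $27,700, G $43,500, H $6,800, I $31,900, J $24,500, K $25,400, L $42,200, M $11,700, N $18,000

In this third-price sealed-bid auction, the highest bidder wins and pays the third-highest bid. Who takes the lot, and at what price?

Sorting bids: 43,500 (G) > 42,200 (L) > 31,900 (I) > 27,700 (F) > 25,400 (K) > 24,500 (J) > …
G wins; payment is bid #3 in the ranking = $31,900.

G pays $31,900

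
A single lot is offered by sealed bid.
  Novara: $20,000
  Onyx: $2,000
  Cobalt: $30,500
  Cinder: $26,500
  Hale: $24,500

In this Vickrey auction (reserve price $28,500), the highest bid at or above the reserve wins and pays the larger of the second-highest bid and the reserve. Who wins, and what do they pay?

Cobalt pays $28,500

Bids ranked: 30,500 (Cobalt) > 26,500 (Cinder) > 24,500 (Hale) > 20,000 (Novara) > 2,000 (Onyx)
Cobalt has the top bid at or above the reserve ($30,500).
max(second-highest $26,500, reserve $28,500) = $28,500.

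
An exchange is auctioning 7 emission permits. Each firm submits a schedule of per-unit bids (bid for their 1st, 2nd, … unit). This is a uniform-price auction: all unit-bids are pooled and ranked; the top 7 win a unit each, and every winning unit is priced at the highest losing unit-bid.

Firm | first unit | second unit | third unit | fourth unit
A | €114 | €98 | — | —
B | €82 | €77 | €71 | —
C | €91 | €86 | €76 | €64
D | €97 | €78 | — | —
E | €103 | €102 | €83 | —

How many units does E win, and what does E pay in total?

All unit-bids, highest first — top 7: 114 (A-1), 103 (E-1), 102 (E-2), 98 (A-2), 97 (D-1), 91 (C-1), 86 (C-2)
Highest rejected unit-bid = €83.
E wins 2 unit(s) at €83 each.

E: 2 units, pays €166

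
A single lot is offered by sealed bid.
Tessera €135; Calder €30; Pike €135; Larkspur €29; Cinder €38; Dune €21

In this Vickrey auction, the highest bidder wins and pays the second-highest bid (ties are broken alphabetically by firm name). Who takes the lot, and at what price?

Pike pays €135

Rule: the highest bidder wins and pays the second-highest bid.
Bids ranked: 135 (Pike) > 135 (Tessera) > 38 (Cinder) > 30 (Calder) > 29 (Larkspur) > 21 (Dune)
Pike and Tessera tie at €135; tie-break gives it to Pike.
Pike is highest; pays the second-highest bid, €135.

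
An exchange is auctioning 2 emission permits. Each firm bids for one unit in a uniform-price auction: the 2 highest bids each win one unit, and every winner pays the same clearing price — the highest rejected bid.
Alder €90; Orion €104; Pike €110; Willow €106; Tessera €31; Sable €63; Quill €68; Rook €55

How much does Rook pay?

Rook pays €0

Ordering the bids: 110 (Pike), 106 (Willow), 104 (Orion), 90 (Alder), …
Winners (2 units): Pike, Willow.
Highest unsuccessful bid: €104 → clearing price.
Rook does not win → pays €0.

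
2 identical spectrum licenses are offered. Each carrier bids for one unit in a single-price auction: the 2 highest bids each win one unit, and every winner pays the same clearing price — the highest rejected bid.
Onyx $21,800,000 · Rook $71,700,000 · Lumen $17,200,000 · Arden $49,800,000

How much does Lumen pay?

Ordering the bids: 71,700,000 (Rook), 49,800,000 (Arden), 21,800,000 (Onyx), 17,200,000 (Lumen)
Top 2: Rook, Arden.
Clearing price = highest rejected bid = $21,800,000.
Lumen does not win → pays $0.

Lumen pays $0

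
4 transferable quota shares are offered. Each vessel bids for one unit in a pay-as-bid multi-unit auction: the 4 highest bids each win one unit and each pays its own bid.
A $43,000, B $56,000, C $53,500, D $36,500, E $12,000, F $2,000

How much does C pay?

Bids ranked high→low: 56,000 (B), 53,500 (C), 43,000 (A), 36,500 (D), 12,000 (E), 2,000 (F)
Top 4: B, C, A, D.
C wins → own bid $53,500.

C pays $53,500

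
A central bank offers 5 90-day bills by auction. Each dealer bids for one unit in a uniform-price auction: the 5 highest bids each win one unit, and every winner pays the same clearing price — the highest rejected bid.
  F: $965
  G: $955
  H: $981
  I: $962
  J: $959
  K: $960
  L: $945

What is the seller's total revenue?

Ordering the bids: 981 (H), 965 (F), 962 (I), 960 (K), 959 (J), 955 (G), 945 (L)
Winners (5 units): H, F, I, K, J.
Highest unsuccessful bid: $955 → clearing price.
Total revenue = 5 × $955 = $4,775.

Total revenue: $4,775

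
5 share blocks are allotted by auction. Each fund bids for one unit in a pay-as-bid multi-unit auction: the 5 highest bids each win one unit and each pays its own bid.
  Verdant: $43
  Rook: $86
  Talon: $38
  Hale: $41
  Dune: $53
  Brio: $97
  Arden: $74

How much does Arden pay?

Arden pays $74

Sorting: 97 (Brio), 86 (Rook), 74 (Arden), 53 (Dune), 43 (Verdant), 41 (Hale), 38 (Talon)
Top 5: Brio, Rook, Arden, Dune, Verdant.
Arden wins → own bid $74.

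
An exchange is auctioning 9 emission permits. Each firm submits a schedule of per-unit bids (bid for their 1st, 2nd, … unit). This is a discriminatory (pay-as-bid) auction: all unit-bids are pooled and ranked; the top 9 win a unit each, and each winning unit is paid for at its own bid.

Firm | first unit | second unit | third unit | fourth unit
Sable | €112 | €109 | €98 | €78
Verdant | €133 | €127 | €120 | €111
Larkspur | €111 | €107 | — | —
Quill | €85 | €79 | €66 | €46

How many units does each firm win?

Larkspur 2, Sable 3, Verdant 4

All unit-bids, highest first — top 9: 133 (Verdant-1), 127 (Verdant-2), 120 (Verdant-3), 112 (Sable-1), 111 (Verdant-4), 111 (Larkspur-1), 109 (Sable-2), 107 (Larkspur-2), 98 (Sable-3)
Next rejected bid: €85 (not a price — pay-as-bid).
Allocation: Larkspur 2, Sable 3, Verdant 4.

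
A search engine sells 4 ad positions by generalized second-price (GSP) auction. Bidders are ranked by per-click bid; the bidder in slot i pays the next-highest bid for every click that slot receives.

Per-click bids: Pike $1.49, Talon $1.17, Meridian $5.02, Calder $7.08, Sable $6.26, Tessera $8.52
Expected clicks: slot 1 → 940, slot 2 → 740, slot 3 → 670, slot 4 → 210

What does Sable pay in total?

Sable pays $3363.40

Ranked by bid: $8.52 (Tessera) > $7.08 (Calder) > $6.26 (Sable) > $5.02 (Meridian) > $1.49 (Pike) > …
Sable holds slot 3 → pays next bid $5.02 × 670 clicks = $3363.40.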